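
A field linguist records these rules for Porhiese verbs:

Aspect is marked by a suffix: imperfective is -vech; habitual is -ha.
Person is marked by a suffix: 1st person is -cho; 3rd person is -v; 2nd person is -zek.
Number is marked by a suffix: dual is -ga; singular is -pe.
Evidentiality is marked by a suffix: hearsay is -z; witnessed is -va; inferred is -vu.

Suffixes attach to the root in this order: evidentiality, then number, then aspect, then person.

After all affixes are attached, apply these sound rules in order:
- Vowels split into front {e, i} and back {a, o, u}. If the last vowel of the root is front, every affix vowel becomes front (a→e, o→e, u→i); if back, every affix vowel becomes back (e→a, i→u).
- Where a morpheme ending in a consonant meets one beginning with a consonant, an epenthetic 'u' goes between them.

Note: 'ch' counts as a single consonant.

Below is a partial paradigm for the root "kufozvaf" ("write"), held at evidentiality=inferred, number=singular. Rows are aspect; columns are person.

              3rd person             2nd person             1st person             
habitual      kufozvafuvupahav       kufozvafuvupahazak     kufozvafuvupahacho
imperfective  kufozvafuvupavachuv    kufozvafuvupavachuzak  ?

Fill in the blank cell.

Attach evidentiality inferred -vu → kufozvafvu.
Attach number singular -pe → kufozvafvupe.
Attach aspect imperfective -vech → kufozvafvupevech.
Attach person 1st person -cho → kufozvafvupevechcho.
Apply vowel harmony: kufozvafvupevechcho → kufozvafvupavachcho.
Apply epenthesis: kufozvafvupavachcho → kufozvafuvupavachucho.

kufozvafuvupavachucho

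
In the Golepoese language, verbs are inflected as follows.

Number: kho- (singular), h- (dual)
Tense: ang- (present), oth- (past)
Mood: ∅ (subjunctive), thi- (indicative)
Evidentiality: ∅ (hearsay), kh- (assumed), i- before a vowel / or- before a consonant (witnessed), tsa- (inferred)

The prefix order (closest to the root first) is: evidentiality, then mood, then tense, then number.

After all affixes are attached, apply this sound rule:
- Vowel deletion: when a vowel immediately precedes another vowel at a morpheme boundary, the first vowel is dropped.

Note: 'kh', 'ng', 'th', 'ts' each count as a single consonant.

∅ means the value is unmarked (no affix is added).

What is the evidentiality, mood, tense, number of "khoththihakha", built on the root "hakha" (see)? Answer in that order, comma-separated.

Segment: kho-oth-thi-hakha.
evidentiality: ∅ → hearsay.
mood: thi- → indicative.
tense: oth- → past.
number: kho- → singular.

hearsay, indicative, past, singular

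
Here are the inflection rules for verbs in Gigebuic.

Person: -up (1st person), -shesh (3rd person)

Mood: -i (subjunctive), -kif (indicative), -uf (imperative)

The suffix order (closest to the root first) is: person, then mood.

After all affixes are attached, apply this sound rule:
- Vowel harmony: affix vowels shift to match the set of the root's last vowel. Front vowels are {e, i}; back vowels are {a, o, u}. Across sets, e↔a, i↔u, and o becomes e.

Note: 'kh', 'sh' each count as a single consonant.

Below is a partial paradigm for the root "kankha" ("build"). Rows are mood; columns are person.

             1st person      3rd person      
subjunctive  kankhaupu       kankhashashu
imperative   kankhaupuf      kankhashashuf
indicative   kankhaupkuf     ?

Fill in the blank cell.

kankhashashkuf

Attach person 3rd person -shesh → kankhashesh.
Attach mood indicative -kif → kankhasheshkif.
Apply vowel harmony: kankhasheshkif → kankhashashkuf.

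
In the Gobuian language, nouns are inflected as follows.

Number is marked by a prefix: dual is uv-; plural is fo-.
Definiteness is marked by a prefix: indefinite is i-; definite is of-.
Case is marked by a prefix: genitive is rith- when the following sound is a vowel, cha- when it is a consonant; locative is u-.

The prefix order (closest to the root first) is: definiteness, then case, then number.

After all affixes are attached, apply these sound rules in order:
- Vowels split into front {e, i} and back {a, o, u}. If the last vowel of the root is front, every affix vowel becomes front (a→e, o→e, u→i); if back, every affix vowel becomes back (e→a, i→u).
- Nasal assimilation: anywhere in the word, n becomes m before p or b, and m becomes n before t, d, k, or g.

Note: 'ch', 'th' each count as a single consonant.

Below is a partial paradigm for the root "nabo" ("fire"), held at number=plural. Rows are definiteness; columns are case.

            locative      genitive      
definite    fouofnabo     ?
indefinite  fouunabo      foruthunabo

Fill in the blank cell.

Attach definiteness definite of- → ofnabo.
Attach case genitive rith- (before vowel 'o') → rithofnabo.
Attach number plural fo- → forithofnabo.
Apply vowel harmony: forithofnabo → foruthofnabo.
Nasal assimilation: no change.

foruthofnabo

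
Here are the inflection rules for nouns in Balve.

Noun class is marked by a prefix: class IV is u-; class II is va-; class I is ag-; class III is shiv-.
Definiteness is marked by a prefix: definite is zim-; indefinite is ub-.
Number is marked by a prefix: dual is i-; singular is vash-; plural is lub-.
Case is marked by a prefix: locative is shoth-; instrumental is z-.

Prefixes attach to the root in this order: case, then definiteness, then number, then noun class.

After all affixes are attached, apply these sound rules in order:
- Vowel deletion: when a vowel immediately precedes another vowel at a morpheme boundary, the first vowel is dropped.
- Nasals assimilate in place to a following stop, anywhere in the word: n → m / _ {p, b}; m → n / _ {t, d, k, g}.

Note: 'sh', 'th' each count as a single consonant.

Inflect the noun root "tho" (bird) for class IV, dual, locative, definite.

izimshoththo

Attach case locative shoth- → shoththo.
Attach definiteness definite zim- → zimshoththo.
Attach number dual i- → izimshoththo.
Attach noun class class IV u- → uizimshoththo.
Apply vowel deletion: uizimshoththo → izimshoththo.
Nasal assimilation: no change.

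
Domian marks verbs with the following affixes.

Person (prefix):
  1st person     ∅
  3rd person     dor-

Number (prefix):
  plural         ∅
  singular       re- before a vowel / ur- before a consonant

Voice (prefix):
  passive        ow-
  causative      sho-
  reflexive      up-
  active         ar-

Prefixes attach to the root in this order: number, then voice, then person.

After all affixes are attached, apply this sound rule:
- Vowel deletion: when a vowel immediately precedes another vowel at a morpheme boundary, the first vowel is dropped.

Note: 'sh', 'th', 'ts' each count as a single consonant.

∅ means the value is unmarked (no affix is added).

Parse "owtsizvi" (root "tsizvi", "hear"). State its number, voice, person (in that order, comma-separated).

Segment: ow-tsizvi.
number: ∅ → plural.
voice: ow- → passive.
person: ∅ → 1st person.

plural, passive, 1st person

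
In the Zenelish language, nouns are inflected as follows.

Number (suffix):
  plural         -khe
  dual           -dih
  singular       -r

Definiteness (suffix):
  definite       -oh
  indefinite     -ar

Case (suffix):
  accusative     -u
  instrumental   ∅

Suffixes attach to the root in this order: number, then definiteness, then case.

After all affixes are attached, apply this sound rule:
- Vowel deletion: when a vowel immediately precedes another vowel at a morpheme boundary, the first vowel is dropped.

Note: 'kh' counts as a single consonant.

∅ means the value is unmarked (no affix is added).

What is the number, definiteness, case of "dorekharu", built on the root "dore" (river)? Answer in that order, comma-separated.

Segment: dore-khe-ar-u.
number: -khe → plural.
definiteness: -ar → indefinite.
case: -u → accusative.

plural, indefinite, accusative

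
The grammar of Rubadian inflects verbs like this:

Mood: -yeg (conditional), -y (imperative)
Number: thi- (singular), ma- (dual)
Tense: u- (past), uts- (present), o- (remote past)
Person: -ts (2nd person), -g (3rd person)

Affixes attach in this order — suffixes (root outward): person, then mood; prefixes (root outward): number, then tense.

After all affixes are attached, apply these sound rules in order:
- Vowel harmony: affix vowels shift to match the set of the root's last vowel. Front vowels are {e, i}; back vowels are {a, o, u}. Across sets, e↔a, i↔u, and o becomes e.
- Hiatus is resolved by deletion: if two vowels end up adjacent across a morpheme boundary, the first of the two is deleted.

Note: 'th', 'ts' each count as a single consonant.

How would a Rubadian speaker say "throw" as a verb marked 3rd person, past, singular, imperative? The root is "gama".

Attach person 3rd person -g → gamag.
Attach number singular thi- → thigamag.
Attach mood imperative -y → thigamagy.
Attach tense past u- → uthigamagy.
Apply vowel harmony: uthigamagy → uthugamagy.
Vowel deletion: no change.

uthugamagy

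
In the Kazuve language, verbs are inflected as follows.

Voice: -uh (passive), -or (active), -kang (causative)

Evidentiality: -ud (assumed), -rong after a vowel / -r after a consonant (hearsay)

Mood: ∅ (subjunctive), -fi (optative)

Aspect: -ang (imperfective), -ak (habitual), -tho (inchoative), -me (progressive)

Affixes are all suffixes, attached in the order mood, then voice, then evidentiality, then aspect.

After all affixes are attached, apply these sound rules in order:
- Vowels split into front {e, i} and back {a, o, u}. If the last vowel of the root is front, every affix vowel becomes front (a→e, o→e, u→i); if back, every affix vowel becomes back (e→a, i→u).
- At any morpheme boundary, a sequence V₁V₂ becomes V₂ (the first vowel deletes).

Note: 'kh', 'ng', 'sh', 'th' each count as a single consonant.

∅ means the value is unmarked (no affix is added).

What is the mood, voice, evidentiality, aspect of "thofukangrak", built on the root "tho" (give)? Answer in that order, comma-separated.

Segment: tho-fi-kang-r-ak.
mood: -fi → optative.
voice: -kang → causative.
evidentiality: -rong/r → hearsay.
aspect: -ak → habitual.

optative, causative, hearsay, habitual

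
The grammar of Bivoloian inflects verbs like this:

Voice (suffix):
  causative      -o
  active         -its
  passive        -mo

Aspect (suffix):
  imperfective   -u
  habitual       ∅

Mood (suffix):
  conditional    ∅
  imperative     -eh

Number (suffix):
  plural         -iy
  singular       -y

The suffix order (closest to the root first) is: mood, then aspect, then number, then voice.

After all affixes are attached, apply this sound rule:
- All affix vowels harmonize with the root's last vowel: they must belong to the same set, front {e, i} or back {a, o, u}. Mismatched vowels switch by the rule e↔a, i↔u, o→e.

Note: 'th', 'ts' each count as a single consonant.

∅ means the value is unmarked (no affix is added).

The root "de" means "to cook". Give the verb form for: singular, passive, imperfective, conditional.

deiyme

mood = conditional: zero marking, form stays de.
Attach aspect imperfective -u → deu.
Attach number singular -y → deuy.
Attach voice passive -mo → deuymo.
Apply vowel harmony: deuymo → deiyme.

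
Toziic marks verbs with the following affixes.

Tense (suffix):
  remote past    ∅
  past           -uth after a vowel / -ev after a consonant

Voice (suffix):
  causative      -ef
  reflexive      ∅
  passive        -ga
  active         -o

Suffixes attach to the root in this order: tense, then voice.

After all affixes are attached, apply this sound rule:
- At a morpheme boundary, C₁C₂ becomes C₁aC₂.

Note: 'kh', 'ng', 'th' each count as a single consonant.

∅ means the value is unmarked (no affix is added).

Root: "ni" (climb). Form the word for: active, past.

Attach tense past -uth (after vowel 'i') → niuth.
Attach voice active -o → niutho.
Epenthesis: no change.

niutho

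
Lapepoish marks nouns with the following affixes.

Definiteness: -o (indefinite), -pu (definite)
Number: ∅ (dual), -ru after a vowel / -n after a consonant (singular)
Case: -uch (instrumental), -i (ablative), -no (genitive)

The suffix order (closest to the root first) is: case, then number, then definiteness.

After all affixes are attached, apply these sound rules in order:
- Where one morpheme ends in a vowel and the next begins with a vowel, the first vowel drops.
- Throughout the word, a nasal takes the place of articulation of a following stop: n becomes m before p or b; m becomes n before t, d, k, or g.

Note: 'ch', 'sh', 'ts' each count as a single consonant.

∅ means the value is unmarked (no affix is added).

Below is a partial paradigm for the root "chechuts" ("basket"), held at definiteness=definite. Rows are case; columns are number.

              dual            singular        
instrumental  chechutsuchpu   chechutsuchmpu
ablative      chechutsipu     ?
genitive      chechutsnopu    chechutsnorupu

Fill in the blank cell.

chechutsirupu

Attach case ablative -i → chechutsi.
Attach number singular -ru (after vowel 'i') → chechutsiru.
Attach definiteness definite -pu → chechutsirupu.
Vowel deletion: no change.
Nasal assimilation: no change.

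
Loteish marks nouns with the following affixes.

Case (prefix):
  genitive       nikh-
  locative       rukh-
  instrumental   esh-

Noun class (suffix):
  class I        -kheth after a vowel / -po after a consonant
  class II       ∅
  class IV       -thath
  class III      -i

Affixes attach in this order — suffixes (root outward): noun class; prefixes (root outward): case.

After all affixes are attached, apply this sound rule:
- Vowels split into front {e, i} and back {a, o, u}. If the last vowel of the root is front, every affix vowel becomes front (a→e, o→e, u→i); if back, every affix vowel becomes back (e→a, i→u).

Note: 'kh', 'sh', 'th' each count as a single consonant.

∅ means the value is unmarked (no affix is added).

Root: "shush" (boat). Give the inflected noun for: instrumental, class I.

ashshushpo

Attach case instrumental esh- → eshshush.
Attach noun class class I -po (after consonant 'sh') → eshshushpo.
Apply vowel harmony: eshshushpo → ashshushpo.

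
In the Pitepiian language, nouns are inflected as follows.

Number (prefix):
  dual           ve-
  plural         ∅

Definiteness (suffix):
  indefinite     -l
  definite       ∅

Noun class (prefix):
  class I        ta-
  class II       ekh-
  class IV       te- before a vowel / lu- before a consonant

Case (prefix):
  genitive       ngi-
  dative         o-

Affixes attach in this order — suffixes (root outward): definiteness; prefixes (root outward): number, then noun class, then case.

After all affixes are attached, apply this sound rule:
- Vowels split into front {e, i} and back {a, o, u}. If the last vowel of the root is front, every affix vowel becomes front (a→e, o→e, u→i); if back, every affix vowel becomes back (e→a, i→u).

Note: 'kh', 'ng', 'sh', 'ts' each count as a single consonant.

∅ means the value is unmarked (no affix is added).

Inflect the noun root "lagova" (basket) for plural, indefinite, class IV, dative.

olulagoval

number = plural: zero marking, form stays lagova.
Attach noun class class IV lu- (before consonant 'l') → lulagova.
Attach definiteness indefinite -l → lulagoval.
Attach case dative o- → olulagoval.
Vowel harmony: no change.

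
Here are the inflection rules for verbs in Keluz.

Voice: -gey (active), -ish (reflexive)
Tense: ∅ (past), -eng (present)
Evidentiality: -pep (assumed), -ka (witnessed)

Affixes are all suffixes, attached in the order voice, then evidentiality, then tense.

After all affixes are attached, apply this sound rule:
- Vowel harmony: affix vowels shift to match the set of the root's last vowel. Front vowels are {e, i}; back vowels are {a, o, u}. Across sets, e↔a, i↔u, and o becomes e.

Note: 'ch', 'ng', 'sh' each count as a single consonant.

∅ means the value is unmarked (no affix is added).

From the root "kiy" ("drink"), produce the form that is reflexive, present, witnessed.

kiyishkeeng

Attach voice reflexive -ish → kiyish.
Attach evidentiality witnessed -ka → kiyishka.
Attach tense present -eng → kiyishkaeng.
Apply vowel harmony: kiyishkaeng → kiyishkeeng.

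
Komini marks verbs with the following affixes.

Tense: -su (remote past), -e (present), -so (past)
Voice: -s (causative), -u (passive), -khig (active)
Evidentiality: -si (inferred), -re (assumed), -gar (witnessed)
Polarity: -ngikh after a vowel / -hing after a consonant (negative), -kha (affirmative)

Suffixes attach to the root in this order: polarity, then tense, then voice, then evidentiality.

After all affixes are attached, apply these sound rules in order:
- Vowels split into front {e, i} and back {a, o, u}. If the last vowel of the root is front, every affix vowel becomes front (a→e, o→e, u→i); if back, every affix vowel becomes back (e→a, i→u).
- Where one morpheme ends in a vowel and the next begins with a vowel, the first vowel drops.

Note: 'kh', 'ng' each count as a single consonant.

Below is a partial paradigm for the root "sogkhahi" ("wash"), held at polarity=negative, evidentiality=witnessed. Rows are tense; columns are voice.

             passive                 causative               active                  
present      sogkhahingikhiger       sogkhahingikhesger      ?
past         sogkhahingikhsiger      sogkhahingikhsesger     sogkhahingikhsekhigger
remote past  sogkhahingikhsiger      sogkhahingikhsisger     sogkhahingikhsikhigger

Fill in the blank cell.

sogkhahingikhekhigger

Attach polarity negative -ngikh (after vowel 'i') → sogkhahingikh.
Attach tense present -e → sogkhahingikhe.
Attach voice active -khig → sogkhahingikhekhig.
Attach evidentiality witnessed -gar → sogkhahingikhekhiggar.
Apply vowel harmony: sogkhahingikhekhiggar → sogkhahingikhekhigger.
Vowel deletion: no change.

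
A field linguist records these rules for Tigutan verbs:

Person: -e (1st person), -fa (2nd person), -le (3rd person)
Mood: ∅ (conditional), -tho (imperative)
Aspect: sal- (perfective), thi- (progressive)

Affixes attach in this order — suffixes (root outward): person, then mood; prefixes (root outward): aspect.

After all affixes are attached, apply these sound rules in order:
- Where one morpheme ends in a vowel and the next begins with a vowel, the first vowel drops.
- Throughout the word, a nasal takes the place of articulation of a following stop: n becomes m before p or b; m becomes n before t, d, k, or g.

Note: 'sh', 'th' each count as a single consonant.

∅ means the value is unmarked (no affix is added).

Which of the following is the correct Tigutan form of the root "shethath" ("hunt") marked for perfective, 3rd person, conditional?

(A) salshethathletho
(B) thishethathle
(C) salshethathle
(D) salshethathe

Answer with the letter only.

Attach aspect perfective sal- → salshethath.
Attach person 3rd person -le → salshethathle.
mood = conditional: zero marking, form stays salshethathle.
Vowel deletion: no change.
Nasal assimilation: no change.
So the correct form is salshethathle, option (C).
(D) salshethathe is wrong: it uses 1st person instead of 3rd person for person.
(A) salshethathletho is wrong: it uses imperative instead of conditional for mood.
(B) thishethathle is wrong: it uses progressive instead of perfective for aspect.

C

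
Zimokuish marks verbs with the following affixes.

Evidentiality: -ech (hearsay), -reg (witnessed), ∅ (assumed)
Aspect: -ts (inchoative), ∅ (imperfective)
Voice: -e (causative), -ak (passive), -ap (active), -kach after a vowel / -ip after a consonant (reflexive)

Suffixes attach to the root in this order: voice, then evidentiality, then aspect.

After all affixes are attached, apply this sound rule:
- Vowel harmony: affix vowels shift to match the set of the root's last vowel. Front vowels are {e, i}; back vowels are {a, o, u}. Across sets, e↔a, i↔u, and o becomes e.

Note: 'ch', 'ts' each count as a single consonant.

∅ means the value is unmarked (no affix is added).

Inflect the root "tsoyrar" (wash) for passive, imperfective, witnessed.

Attach voice passive -ak → tsoyrarak.
Attach evidentiality witnessed -reg → tsoyrarakreg.
aspect = imperfective: zero marking, form stays tsoyrarakreg.
Apply vowel harmony: tsoyrarakreg → tsoyrarakrag.

tsoyrarakrag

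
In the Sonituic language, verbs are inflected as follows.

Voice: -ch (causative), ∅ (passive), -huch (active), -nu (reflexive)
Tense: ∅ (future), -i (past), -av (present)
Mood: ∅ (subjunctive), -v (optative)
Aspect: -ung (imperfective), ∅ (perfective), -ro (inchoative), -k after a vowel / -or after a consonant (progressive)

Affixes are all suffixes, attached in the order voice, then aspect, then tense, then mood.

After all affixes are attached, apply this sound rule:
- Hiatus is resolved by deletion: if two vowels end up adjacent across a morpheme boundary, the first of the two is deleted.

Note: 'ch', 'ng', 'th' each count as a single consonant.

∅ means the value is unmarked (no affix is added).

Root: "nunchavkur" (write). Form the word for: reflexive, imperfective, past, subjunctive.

Attach voice reflexive -nu → nunchavkurnu.
Attach aspect imperfective -ung → nunchavkurnuung.
Attach tense past -i → nunchavkurnuungi.
mood = subjunctive: zero marking, form stays nunchavkurnuungi.
Apply vowel deletion: nunchavkurnuungi → nunchavkurnungi.

nunchavkurnungi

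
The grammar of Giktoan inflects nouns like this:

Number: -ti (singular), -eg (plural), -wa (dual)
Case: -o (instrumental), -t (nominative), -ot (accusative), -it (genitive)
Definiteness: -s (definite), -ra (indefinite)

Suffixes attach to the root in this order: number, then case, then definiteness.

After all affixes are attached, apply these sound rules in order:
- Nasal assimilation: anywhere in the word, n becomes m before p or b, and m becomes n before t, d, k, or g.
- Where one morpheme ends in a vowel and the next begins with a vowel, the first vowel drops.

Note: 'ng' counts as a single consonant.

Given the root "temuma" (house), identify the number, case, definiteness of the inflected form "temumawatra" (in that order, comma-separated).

dual, nominative, indefinite

Segment: temuma-wa-t-ra.
number: -wa → dual.
case: -t → nominative.
definiteness: -ra → indefinite.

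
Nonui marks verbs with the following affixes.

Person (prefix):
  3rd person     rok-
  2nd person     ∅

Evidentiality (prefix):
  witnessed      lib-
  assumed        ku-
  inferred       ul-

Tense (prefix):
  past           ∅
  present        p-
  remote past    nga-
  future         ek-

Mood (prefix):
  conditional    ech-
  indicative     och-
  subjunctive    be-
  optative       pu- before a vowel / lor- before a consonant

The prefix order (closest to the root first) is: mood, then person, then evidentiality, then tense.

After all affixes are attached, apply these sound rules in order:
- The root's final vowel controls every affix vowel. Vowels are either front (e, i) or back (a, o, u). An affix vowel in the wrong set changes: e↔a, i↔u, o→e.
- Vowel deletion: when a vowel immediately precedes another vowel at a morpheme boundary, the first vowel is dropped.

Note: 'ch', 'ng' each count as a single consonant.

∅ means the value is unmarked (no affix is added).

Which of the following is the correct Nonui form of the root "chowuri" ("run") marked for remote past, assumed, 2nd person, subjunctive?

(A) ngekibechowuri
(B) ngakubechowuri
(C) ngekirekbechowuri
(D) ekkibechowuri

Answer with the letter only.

A

Attach mood subjunctive be- → bechowuri.
person = 2nd person: zero marking, form stays bechowuri.
Attach evidentiality assumed ku- → kubechowuri.
Attach tense remote past nga- → ngakubechowuri.
Apply vowel harmony: ngakubechowuri → ngekibechowuri.
Vowel deletion: no change.
So the correct form is ngekibechowuri, option (A).
(D) ekkibechowuri is wrong: it uses future instead of remote past for tense.
(C) ngekirekbechowuri is wrong: it uses 3rd person instead of 2nd person for person.
(B) ngakubechowuri is wrong: it fails to apply the sound rule(s).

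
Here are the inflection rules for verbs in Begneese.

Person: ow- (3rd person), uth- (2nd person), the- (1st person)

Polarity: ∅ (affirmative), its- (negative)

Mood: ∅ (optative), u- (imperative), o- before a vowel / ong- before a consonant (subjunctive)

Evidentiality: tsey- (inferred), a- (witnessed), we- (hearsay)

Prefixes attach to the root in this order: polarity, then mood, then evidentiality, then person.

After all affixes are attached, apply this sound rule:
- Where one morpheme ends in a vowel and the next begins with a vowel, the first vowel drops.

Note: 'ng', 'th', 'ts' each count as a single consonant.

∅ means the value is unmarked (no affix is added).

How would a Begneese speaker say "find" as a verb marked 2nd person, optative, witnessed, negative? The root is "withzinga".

Attach polarity negative its- → itswithzinga.
mood = optative: zero marking, form stays itswithzinga.
Attach evidentiality witnessed a- → aitswithzinga.
Attach person 2nd person uth- → uthaitswithzinga.
Apply vowel deletion: uthaitswithzinga → uthitswithzinga.

uthitswithzinga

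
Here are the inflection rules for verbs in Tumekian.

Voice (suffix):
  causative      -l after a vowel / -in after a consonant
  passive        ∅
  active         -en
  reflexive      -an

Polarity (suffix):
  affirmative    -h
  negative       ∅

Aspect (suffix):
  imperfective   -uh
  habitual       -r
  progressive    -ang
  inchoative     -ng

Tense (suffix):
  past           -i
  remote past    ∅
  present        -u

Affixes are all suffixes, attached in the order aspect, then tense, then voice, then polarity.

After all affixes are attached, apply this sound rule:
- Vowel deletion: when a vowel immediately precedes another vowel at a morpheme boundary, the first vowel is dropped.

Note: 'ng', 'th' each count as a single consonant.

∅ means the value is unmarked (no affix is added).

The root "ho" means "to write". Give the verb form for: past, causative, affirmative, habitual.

Attach aspect habitual -r → hor.
Attach tense past -i → hori.
Attach voice causative -l (after vowel 'i') → horil.
Attach polarity affirmative -h → horilh.
Vowel deletion: no change.

horilh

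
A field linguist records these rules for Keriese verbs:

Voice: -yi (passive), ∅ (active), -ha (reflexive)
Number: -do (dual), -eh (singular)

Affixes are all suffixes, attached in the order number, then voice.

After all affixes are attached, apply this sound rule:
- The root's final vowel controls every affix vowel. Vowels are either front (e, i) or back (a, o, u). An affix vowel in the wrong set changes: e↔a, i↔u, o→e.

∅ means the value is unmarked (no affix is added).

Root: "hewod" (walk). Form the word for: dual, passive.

Attach number dual -do → hewoddo.
Attach voice passive -yi → hewoddoyi.
Apply vowel harmony: hewoddoyi → hewoddoyu.

hewoddoyu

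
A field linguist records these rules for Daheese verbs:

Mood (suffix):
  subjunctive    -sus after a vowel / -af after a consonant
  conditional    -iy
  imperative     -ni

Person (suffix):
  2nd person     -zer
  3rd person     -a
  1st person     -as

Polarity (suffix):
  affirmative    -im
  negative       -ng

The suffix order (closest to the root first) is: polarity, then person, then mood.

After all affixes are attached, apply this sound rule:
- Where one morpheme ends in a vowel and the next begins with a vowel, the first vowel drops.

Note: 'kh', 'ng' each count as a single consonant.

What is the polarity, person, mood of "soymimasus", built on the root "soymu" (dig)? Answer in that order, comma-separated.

Segment: soymu-im-a-sus.
polarity: -im → affirmative.
person: -a → 3rd person.
mood: -sus/af → subjunctive.

affirmative, 3rd person, subjunctive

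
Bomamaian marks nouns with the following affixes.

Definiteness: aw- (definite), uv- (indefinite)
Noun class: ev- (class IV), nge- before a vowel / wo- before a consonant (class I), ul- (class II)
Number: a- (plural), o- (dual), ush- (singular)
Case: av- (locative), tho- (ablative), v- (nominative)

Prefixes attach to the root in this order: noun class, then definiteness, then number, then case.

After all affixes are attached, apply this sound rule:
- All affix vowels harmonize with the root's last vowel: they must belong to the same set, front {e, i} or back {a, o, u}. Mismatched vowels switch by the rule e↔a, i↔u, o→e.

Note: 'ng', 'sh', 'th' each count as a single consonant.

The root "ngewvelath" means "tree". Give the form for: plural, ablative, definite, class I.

thoaawwongewvelath

Attach noun class class I wo- (before consonant 'ng') → wongewvelath.
Attach definiteness definite aw- → awwongewvelath.
Attach number plural a- → aawwongewvelath.
Attach case ablative tho- → thoaawwongewvelath.
Vowel harmony: no change.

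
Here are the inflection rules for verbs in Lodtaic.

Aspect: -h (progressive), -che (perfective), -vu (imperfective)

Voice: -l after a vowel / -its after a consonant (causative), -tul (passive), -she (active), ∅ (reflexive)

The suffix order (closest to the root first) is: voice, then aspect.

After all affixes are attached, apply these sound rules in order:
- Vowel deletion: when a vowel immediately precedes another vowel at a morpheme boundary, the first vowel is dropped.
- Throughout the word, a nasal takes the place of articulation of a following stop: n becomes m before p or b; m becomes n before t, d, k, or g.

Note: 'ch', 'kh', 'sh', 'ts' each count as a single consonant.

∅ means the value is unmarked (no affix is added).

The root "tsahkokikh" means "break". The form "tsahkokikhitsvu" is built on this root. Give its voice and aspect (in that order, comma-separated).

Segment: tsahkokikh-its-vu.
voice: -l/its → causative.
aspect: -vu → imperfective.

causative, imperfective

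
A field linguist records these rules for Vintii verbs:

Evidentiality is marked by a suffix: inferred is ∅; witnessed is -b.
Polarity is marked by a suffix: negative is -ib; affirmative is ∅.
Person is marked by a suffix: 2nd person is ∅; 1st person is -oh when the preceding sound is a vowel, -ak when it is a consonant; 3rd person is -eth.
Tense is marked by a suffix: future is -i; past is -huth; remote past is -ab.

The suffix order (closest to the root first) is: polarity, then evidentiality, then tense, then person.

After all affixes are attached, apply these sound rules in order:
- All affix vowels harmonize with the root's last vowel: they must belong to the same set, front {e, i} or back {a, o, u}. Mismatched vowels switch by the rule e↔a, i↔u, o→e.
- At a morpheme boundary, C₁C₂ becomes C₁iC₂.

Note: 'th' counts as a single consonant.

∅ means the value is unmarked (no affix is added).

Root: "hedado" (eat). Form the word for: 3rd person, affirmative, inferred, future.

polarity = affirmative: zero marking, form stays hedado.
evidentiality = inferred: zero marking, form stays hedado.
Attach tense future -i → hedadoi.
Attach person 3rd person -eth → hedadoieth.
Apply vowel harmony: hedadoieth → hedadouath.
Epenthesis: no change.

hedadouath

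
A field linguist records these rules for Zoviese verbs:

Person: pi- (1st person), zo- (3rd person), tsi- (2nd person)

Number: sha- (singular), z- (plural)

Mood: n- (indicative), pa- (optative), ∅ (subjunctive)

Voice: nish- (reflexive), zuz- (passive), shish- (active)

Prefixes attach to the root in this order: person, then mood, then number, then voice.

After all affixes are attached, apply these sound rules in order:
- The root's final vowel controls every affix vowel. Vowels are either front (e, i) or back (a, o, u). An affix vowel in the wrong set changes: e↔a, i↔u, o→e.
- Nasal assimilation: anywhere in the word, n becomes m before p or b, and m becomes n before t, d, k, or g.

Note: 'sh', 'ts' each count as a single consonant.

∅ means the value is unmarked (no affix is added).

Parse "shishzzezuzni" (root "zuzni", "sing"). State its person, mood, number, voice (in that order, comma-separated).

Segment: shish-z-zo-zuzni.
person: zo- → 3rd person.
mood: ∅ → subjunctive.
number: z- → plural.
voice: shish- → active.

3rd person, subjunctive, plural, active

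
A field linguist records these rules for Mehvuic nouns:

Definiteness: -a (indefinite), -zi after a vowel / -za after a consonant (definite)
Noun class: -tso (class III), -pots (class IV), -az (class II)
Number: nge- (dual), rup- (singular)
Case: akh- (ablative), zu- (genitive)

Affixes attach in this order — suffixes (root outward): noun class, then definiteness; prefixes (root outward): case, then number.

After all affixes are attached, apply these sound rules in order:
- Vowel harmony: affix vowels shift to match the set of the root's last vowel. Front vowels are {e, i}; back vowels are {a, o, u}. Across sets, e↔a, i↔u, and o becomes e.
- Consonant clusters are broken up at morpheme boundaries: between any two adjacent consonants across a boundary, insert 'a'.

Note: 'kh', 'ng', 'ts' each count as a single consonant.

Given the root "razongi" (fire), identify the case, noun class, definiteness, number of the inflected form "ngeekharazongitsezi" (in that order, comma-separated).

Segment: nge-akh-razongi-tso-zi.
case: akh- → ablative.
noun class: -tso → class III.
definiteness: -zi/za → definite.
number: nge- → dual.

ablative, class III, definite, dual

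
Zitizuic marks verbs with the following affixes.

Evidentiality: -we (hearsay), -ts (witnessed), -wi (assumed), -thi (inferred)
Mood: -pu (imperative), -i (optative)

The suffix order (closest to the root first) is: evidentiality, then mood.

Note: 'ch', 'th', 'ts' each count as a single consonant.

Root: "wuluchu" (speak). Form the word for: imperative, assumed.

Attach evidentiality assumed -wi → wuluchuwi.
Attach mood imperative -pu → wuluchuwipu.

wuluchuwipu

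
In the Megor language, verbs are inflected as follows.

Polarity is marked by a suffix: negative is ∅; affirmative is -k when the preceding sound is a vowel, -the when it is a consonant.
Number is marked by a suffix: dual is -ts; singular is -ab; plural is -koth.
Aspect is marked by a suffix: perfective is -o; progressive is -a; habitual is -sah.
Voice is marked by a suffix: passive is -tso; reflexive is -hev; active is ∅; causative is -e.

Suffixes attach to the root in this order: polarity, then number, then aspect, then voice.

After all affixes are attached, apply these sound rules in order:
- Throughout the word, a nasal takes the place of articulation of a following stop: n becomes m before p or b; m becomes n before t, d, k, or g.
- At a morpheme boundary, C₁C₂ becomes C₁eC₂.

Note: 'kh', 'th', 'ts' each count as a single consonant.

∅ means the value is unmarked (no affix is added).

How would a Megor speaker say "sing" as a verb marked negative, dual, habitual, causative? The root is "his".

polarity = negative: zero marking, form stays his.
Attach number dual -ts → hists.
Attach aspect habitual -sah → histssah.
Attach voice causative -e → histssahe.
Nasal assimilation: no change.
Apply epenthesis: histssahe → hisetsesahe.

hisetsesahe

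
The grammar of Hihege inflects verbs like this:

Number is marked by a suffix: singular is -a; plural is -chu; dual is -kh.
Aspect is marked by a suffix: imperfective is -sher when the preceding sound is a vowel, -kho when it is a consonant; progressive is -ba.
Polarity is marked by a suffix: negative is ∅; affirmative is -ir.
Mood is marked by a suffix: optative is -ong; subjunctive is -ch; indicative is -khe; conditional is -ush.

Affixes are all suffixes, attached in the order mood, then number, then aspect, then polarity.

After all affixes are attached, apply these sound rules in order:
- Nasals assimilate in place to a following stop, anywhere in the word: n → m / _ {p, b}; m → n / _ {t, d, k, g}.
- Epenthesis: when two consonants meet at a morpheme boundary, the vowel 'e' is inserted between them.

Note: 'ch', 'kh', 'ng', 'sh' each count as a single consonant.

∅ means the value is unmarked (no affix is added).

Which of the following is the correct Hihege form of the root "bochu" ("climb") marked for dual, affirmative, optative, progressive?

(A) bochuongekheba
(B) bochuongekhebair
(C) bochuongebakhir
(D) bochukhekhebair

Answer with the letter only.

Attach mood optative -ong → bochuong.
Attach number dual -kh → bochuongkh.
Attach aspect progressive -ba → bochuongkhba.
Attach polarity affirmative -ir → bochuongkhbair.
Nasal assimilation: no change.
Apply epenthesis: bochuongkhbair → bochuongekhebair.
So the correct form is bochuongekhebair, option (B).
(A) bochuongekheba is wrong: it uses negative instead of affirmative for polarity.
(D) bochukhekhebair is wrong: it uses indicative instead of optative for mood.
(C) bochuongebakhir is wrong: it has the affixes in the wrong order.

B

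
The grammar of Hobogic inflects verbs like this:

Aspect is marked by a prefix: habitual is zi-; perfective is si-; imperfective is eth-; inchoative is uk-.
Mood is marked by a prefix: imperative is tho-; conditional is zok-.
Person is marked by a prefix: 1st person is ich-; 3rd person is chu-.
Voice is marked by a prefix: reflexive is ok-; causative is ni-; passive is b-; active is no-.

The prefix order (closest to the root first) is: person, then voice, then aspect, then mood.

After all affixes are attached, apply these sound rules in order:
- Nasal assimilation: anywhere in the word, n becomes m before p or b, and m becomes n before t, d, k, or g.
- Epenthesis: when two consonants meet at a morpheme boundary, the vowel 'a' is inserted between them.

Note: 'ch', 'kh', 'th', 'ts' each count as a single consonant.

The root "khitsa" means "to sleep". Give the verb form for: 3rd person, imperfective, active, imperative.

Attach person 3rd person chu- → chukhitsa.
Attach voice active no- → nochukhitsa.
Attach aspect imperfective eth- → ethnochukhitsa.
Attach mood imperative tho- → thoethnochukhitsa.
Nasal assimilation: no change.
Apply epenthesis: thoethnochukhitsa → thoethanochukhitsa.

thoethanochukhitsa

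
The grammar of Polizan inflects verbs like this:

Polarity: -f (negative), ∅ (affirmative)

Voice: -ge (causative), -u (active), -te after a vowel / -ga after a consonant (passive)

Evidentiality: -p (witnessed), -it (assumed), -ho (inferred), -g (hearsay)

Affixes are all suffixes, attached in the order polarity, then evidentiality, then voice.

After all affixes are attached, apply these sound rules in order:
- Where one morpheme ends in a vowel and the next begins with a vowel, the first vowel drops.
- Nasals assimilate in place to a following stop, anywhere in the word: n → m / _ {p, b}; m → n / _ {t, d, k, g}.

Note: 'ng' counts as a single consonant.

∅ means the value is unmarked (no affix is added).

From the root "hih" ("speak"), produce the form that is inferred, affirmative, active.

hihhu

polarity = affirmative: zero marking, form stays hih.
Attach evidentiality inferred -ho → hihho.
Attach voice active -u → hihhou.
Apply vowel deletion: hihhou → hihhu.
Nasal assimilation: no change.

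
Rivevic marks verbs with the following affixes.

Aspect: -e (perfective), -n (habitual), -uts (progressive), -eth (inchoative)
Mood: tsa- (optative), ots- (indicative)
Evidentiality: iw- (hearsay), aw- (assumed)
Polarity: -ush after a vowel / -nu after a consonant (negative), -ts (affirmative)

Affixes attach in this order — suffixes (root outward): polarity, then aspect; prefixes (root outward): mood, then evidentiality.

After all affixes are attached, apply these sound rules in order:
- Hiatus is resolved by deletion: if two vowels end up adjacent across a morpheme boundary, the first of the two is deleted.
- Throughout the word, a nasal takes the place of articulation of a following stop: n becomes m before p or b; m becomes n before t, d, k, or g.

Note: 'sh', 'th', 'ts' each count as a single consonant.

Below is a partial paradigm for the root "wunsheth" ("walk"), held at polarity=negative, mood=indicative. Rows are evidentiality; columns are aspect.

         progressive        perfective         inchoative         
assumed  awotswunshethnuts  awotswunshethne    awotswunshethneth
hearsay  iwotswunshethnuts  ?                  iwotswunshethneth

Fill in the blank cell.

iwotswunshethne

Attach polarity negative -nu (after consonant 'th') → wunshethnu.
Attach mood indicative ots- → otswunshethnu.
Attach aspect perfective -e → otswunshethnue.
Attach evidentiality hearsay iw- → iwotswunshethnue.
Apply vowel deletion: iwotswunshethnue → iwotswunshethne.
Nasal assimilation: no change.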